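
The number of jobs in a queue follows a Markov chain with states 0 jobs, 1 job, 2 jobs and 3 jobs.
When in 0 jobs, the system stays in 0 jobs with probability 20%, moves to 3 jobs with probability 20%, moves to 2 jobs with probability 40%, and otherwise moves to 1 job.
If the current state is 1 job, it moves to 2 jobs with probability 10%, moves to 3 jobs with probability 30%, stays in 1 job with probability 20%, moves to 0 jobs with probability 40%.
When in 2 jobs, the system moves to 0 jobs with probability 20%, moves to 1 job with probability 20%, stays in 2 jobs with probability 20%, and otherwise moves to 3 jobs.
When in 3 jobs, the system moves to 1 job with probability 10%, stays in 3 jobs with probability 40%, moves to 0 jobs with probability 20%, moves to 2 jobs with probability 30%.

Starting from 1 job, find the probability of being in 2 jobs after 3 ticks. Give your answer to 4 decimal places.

0.2610

Propagate the distribution vector 3 ticks from 1 job.
After 0 ticks: (0.0000, 1.0000, 0.0000, 0.0000)
After 1 tick: (0.4000, 0.2000, 0.1000, 0.3000)
After 2 ticks: (0.2400, 0.1700, 0.2900, 0.3000)
After 3 ticks: (0.2340, 0.1700, 0.2610, 0.3350)
P(in 2 jobs after 3 ticks) = 0.2610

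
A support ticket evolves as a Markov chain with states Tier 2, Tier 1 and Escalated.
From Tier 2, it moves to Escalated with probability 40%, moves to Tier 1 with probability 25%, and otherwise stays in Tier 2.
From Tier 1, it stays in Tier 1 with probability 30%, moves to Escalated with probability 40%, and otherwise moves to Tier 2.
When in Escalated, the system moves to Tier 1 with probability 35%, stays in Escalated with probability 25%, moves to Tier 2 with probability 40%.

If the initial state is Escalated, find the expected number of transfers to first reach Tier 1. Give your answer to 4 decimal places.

Let t(s) be the expected number of transfers to first reach Tier 1 from state s, with t(Tier 1) = 0. Conditioning on the first transfer:
t(Tier 2) = 1 + 0.35·t(Tier 2) + 0.4·t(Escalated)
t(Escalated) = 1 + 0.4·t(Tier 2) + 0.25·t(Escalated)
Solving: t(Tier 2) = 3.5115, t(Escalated) = 3.2061.
Expected transfers from Escalated to Tier 1: 3.2061.

3.2061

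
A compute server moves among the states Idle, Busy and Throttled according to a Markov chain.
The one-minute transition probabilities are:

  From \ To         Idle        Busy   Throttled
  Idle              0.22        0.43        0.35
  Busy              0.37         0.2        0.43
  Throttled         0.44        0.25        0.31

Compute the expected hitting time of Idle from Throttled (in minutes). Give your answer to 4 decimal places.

Let t(s) be the expected number of minutes to first reach Idle from state s, with t(Idle) = 0. Conditioning on the first minute:
t(Busy) = 1 + 0.2·t(Busy) + 0.43·t(Throttled)
t(Throttled) = 1 + 0.25·t(Busy) + 0.31·t(Throttled)
Solving: t(Busy) = 2.5197, t(Throttled) = 2.3622.
Expected minutes from Throttled to Idle: 2.3622.

2.3622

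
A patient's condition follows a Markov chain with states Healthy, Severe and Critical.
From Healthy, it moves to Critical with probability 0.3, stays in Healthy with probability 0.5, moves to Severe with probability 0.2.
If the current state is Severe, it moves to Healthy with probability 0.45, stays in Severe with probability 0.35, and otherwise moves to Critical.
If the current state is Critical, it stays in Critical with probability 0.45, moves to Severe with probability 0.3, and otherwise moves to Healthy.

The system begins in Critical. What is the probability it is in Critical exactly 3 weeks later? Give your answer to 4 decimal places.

0.3216

Propagate the distribution vector 3 weeks from Critical.
After 0 weeks: (0.0000, 0.0000, 1.0000)
After 1 week: (0.2500, 0.3000, 0.4500)
After 2 weeks: (0.3725, 0.2900, 0.3375)
After 3 weeks: (0.4011, 0.2773, 0.3216)
P(in Critical after 3 weeks) = 0.3216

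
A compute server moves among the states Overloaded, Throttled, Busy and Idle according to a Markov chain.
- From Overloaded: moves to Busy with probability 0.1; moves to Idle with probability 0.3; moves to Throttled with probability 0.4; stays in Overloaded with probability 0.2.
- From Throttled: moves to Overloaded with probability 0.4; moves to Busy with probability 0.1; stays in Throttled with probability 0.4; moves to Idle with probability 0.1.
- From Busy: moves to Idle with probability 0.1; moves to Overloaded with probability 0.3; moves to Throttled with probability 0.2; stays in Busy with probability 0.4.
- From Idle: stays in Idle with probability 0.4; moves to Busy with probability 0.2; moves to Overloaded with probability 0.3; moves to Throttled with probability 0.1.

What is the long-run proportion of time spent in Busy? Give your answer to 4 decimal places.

Let the stationary distribution be π with π = πP and π_1 + π_2 + π_3 + π_4 = 1.
π_1 = 0.2·π_1 + 0.4·π_2 + 0.3·π_3 + 0.3·π_4
π_2 = 0.4·π_1 + 0.4·π_2 + 0.2·π_3 + 0.1·π_4
π_3 = 0.1·π_1 + 0.1·π_2 + 0.4·π_3 + 0.2·π_4
Solving with the normalization constraint gives π = (0.2997, 0.2964, 0.1755, 0.2285).
So the stationary probability of Busy is 0.1755.

0.1755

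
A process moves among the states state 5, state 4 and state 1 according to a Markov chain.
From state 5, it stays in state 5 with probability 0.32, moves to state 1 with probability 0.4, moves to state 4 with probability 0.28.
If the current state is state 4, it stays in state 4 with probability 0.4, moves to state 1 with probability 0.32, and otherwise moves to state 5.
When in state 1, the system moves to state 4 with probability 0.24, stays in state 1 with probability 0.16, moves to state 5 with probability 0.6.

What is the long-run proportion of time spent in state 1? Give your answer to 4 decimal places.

0.3029

Let the stationary distribution be π with π = πP and π_1 + π_2 + π_3 = 1.
π_1 = 0.32·π_1 + 0.28·π_2 + 0.6·π_3
π_2 = 0.28·π_1 + 0.4·π_2 + 0.24·π_3
Solving with the normalization constraint gives π = (0.3926, 0.3044, 0.3029).
So the stationary probability of state 1 is 0.3029.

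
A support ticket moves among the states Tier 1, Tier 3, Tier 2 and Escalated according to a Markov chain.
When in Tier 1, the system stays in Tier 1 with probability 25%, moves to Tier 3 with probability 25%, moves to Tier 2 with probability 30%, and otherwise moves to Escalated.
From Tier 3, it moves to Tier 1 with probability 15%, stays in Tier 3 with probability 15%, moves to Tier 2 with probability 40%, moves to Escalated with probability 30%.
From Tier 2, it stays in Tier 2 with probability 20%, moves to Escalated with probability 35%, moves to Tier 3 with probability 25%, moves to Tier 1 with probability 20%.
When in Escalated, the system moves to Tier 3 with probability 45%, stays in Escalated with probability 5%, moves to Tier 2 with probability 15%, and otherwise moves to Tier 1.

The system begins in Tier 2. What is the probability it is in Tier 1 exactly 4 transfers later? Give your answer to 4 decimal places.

Propagate the distribution vector 4 transfers from Tier 2.
After 0 transfers: (0.0000, 0.0000, 1.0000, 0.0000)
After 1 transfer: (0.2000, 0.2500, 0.2000, 0.3500)
After 2 transfers: (0.2500, 0.2950, 0.2525, 0.2025)
After 3 transfers: (0.2281, 0.2610, 0.2739, 0.2370)
After 4 transfers: (0.2339, 0.2713, 0.2632, 0.2316)
P(in Tier 1 after 4 transfers) = 0.2339

0.2339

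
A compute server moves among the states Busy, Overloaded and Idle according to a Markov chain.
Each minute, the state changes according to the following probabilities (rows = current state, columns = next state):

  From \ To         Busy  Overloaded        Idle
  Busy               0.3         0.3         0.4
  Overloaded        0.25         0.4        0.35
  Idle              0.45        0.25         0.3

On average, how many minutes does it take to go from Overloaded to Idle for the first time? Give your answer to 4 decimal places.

Let t(s) be the expected number of minutes to first reach Idle from state s, with t(Idle) = 0. Conditioning on the first minute:
t(Busy) = 1 + 0.3·t(Busy) + 0.3·t(Overloaded)
t(Overloaded) = 1 + 0.25·t(Busy) + 0.4·t(Overloaded)
Solving: t(Busy) = 2.6087, t(Overloaded) = 2.7536.
Expected minutes from Overloaded to Idle: 2.7536.

2.7536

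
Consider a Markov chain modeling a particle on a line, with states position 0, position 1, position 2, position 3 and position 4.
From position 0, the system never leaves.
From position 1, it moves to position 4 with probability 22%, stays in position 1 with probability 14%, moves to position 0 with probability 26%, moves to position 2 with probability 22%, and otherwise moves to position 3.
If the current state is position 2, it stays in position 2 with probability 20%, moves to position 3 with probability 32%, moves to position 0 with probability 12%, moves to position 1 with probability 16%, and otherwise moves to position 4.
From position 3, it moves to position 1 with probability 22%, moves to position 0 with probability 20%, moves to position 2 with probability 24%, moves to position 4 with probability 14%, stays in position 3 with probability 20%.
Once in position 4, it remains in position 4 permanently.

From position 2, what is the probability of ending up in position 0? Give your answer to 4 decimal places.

Let h(s) be the probability of absorption at position 0 starting from transient state s. Then h(position 0) = 1 and h(position 4) = 0. By first-step analysis:
h(position 1) = 0.26·1 + 0.14·h(position 1) + 0.22·h(position 2) + 0.16·h(position 3) + 0.22·0
h(position 2) = 0.12·1 + 0.16·h(position 1) + 0.2·h(position 2) + 0.32·h(position 3) + 0.2·0
h(position 3) = 0.2·1 + 0.22·h(position 1) + 0.24·h(position 2) + 0.2·h(position 3) + 0.14·0
Solving: h(position 1) = 0.5213, h(position 2) = 0.4677, h(position 3) = 0.5337.
Starting from position 2, the probability is 0.4677.

0.4677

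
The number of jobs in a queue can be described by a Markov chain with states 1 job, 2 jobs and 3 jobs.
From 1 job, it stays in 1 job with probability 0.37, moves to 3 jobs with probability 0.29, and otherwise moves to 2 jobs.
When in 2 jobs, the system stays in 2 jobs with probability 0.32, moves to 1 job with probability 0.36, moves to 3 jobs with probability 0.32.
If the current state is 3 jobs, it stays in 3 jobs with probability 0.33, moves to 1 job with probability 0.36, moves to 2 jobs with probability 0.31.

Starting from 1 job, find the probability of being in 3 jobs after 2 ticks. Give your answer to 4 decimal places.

Sum over the intermediate state after 1 tick:
P = P(1 job→1 job)·P(1 job→3 jobs) + P(1 job→2 jobs)·P(2 jobs→3 jobs) + P(1 job→3 jobs)·P(3 jobs→3 jobs)
  = 0.37×0.29 + 0.34×0.32 + 0.29×0.33
  = 0.1073 + 0.1088 + 0.0957 = 0.3118

0.3118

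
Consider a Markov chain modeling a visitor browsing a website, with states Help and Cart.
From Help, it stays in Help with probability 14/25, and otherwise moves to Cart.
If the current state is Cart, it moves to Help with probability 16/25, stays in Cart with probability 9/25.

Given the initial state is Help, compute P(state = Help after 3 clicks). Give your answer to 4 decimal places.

Propagate the distribution vector 3 clicks from Help.
After 0 clicks: (1.0000, 0.0000)
After 1 click: (0.5600, 0.4400)
After 2 clicks: (0.5952, 0.4048)
After 3 clicks: (0.5924, 0.4076)
P(in Help after 3 clicks) = 0.5924

0.5924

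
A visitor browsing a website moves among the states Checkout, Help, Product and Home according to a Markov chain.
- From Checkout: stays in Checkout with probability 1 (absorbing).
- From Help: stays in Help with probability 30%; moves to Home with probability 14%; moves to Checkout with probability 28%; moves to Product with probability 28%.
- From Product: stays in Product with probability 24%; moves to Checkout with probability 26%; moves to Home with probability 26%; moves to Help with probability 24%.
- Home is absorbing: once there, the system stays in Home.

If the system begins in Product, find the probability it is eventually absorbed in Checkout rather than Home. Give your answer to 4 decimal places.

0.5361

Let h(s) be the probability of absorption at Checkout starting from transient state s. Then h(Checkout) = 1 and h(Home) = 0. By first-step analysis:
h(Help) = 0.28·1 + 0.3·h(Help) + 0.28·h(Product) + 0.14·0
h(Product) = 0.26·1 + 0.24·h(Help) + 0.24·h(Product) + 0.26·0
Solving: h(Help) = 0.6145, h(Product) = 0.5361.
Starting from Product, the probability is 0.5361.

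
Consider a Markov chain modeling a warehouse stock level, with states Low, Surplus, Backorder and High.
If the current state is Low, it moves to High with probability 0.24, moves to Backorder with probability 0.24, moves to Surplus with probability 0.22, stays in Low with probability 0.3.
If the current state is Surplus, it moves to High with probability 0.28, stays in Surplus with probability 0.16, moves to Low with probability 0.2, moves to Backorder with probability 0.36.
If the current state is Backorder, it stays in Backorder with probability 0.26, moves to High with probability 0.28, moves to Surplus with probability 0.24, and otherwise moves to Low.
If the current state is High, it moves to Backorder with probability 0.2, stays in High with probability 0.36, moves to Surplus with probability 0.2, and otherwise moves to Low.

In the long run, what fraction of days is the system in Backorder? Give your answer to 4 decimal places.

Let the stationary distribution be π with π = πP and π_1 + π_2 + π_3 + π_4 = 1.
π_1 = 0.3·π_1 + 0.2·π_2 + 0.22·π_3 + 0.24·π_4
π_2 = 0.22·π_1 + 0.16·π_2 + 0.24·π_3 + 0.2·π_4
π_3 = 0.24·π_1 + 0.36·π_2 + 0.26·π_3 + 0.2·π_4
Solving with the normalization constraint gives π = (0.2410, 0.2069, 0.2582, 0.2939).
So the stationary probability of Backorder is 0.2582.

0.2582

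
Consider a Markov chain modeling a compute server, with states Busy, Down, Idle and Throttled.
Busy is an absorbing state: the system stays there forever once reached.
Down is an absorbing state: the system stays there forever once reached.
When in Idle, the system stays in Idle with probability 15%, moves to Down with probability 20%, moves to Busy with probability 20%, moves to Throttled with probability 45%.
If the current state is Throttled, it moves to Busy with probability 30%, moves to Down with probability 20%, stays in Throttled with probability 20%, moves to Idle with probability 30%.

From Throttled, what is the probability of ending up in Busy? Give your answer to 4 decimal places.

Let h(s) be the probability of absorption at Busy starting from transient state s. Then h(Busy) = 1 and h(Down) = 0. By first-step analysis:
h(Idle) = 0.2·1 + 0.2·0 + 0.15·h(Idle) + 0.45·h(Throttled)
h(Throttled) = 0.3·1 + 0.2·0 + 0.3·h(Idle) + 0.2·h(Throttled)
Solving: h(Idle) = 0.5413, h(Throttled) = 0.5780.
Starting from Throttled, the probability is 0.5780.

0.5780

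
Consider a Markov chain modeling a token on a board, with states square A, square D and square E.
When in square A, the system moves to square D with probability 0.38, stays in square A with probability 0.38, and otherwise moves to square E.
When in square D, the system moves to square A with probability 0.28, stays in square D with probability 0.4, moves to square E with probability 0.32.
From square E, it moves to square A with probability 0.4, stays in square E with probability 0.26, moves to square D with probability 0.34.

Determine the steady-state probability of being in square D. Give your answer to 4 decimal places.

0.3765

Let the stationary distribution be π with π = πP and π_1 + π_2 + π_3 = 1.
π_1 = 0.38·π_1 + 0.28·π_2 + 0.4·π_3
π_2 = 0.38·π_1 + 0.4·π_2 + 0.34·π_3
Solving with the normalization constraint gives π = (0.3479, 0.3765, 0.2756).
So the stationary probability of square D is 0.3765.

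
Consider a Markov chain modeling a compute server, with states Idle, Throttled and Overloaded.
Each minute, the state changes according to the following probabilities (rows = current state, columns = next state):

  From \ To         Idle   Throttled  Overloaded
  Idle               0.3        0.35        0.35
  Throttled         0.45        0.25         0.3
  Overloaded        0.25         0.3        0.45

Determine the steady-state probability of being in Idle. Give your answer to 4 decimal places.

Let the stationary distribution be π with π = πP and π_1 + π_2 + π_3 = 1.
π_1 = 0.3·π_1 + 0.45·π_2 + 0.25·π_3
π_2 = 0.35·π_1 + 0.25·π_2 + 0.3·π_3
Solving with the normalization constraint gives π = (0.3266, 0.3013, 0.3722).
So the stationary probability of Idle is 0.3266.

0.3266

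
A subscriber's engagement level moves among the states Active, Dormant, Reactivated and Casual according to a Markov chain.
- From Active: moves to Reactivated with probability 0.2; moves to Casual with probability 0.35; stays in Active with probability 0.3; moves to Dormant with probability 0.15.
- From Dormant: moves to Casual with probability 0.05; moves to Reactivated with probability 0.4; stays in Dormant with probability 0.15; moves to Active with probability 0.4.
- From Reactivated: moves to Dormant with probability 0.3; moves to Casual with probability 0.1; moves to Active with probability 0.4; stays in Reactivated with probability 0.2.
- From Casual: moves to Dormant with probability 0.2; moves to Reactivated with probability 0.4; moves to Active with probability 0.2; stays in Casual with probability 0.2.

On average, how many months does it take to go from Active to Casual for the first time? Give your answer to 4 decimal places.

Let t(s) be the expected number of months to first reach Casual from state s, with t(Casual) = 0. Conditioning on the first month:
t(Active) = 1 + 0.3·t(Active) + 0.15·t(Dormant) + 0.2·t(Reactivated)
t(Dormant) = 1 + 0.4·t(Active) + 0.15·t(Dormant) + 0.4·t(Reactivated)
t(Reactivated) = 1 + 0.4·t(Active) + 0.3·t(Dormant) + 0.2·t(Reactivated)
Solving: t(Active) = 4.2544, t(Dormant) = 5.7895, t(Reactivated) = 5.5482.
Expected months from Active to Casual: 4.2544.

4.2544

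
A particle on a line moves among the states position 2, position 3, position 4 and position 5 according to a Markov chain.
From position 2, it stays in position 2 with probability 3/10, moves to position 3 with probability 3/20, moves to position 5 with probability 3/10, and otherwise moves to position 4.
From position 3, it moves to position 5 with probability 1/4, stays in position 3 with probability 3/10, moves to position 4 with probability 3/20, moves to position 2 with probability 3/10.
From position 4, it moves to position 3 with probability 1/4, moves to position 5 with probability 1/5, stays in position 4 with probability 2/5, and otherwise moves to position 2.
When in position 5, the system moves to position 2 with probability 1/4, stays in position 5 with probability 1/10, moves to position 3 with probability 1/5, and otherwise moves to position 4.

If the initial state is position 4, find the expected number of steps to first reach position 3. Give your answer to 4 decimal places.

4.5455

Let t(s) be the expected number of steps to first reach position 3 from state s, with t(position 3) = 0. Conditioning on the first step:
t(position 2) = 1 + 0.3·t(position 2) + 0.25·t(position 4) + 0.3·t(position 5)
t(position 4) = 1 + 0.15·t(position 2) + 0.4·t(position 4) + 0.2·t(position 5)
t(position 5) = 1 + 0.25·t(position 2) + 0.45·t(position 4) + 0.1·t(position 5)
Solving: t(position 2) = 5.1106, t(position 4) = 4.5455, t(position 5) = 4.8034.
Expected steps from position 4 to position 3: 4.5455.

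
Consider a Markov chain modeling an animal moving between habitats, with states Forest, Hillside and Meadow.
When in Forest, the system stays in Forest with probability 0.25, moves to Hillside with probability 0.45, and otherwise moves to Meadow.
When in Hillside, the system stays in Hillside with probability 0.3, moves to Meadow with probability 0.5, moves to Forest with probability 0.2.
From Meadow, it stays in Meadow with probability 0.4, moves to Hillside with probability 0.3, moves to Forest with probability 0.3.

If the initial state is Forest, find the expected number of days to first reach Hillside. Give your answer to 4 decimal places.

2.5000

Let t(s) be the expected number of days to first reach Hillside from state s, with t(Hillside) = 0. Conditioning on the first day:
t(Forest) = 1 + 0.25·t(Forest) + 0.3·t(Meadow)
t(Meadow) = 1 + 0.3·t(Forest) + 0.4·t(Meadow)
Solving: t(Forest) = 2.5000, t(Meadow) = 2.9167.
Expected days from Forest to Hillside: 2.5000.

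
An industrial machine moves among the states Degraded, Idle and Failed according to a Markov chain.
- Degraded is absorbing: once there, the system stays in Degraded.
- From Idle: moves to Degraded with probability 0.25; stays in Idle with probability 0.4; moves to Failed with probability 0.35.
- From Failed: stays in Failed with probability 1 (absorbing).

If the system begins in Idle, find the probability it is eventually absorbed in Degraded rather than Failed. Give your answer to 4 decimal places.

Let h(s) be the probability of absorption at Degraded starting from transient state s. Then h(Degraded) = 1 and h(Failed) = 0. By first-step analysis:
h(Idle) = 0.25·1 + 0.4·h(Idle) + 0.35·0
Solving: h(Idle) = 0.4167.
Starting from Idle, the probability is 0.4167.

0.4167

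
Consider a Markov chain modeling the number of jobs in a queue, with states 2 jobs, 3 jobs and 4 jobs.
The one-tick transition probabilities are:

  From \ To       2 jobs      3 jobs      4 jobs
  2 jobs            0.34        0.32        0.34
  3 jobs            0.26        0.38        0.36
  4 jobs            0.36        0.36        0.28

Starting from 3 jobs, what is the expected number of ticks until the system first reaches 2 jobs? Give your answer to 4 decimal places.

Let t(s) be the expected number of ticks to first reach 2 jobs from state s, with t(2 jobs) = 0. Conditioning on the first tick:
t(3 jobs) = 1 + 0.38·t(3 jobs) + 0.36·t(4 jobs)
t(4 jobs) = 1 + 0.36·t(3 jobs) + 0.28·t(4 jobs)
Solving: t(3 jobs) = 3.4091, t(4 jobs) = 3.0934.
Expected ticks from 3 jobs to 2 jobs: 3.4091.

3.4091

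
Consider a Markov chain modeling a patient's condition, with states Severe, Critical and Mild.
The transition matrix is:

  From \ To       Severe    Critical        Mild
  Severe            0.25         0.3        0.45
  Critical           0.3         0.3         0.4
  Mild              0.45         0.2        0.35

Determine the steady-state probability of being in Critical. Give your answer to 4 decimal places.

Let the stationary distribution be π with π = πP and π_1 + π_2 + π_3 = 1.
π_1 = 0.25·π_1 + 0.3·π_2 + 0.45·π_3
π_2 = 0.3·π_1 + 0.3·π_2 + 0.2·π_3
Solving with the normalization constraint gives π = (0.3425, 0.2603, 0.3973).
So the stationary probability of Critical is 0.2603.

0.2603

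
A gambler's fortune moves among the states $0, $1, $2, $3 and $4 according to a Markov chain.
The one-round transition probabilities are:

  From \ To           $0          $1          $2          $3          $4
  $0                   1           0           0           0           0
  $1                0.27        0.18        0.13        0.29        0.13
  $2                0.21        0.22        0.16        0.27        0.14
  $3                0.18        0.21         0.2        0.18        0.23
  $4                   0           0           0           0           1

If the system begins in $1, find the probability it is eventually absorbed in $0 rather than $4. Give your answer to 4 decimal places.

0.6015

Let h(s) be the probability of absorption at $0 starting from transient state s. Then h($0) = 1 and h($4) = 0. By first-step analysis:
h($1) = 0.27·1 + 0.18·h($1) + 0.13·h($2) + 0.29·h($3) + 0.13·0
h($2) = 0.21·1 + 0.22·h($1) + 0.16·h($2) + 0.27·h($3) + 0.14·0
h($3) = 0.18·1 + 0.21·h($1) + 0.2·h($2) + 0.18·h($3) + 0.23·0
Solving: h($1) = 0.6015, h($2) = 0.5725, h($3) = 0.5132.
Starting from $1, the probability is 0.6015.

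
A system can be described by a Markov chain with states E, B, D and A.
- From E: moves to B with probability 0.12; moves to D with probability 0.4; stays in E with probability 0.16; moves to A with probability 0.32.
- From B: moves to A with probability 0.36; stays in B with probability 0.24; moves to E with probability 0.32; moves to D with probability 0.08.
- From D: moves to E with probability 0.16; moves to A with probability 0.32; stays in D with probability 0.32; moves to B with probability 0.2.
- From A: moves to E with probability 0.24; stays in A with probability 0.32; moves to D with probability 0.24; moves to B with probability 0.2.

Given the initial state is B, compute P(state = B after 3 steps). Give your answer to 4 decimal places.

Propagate the distribution vector 3 steps from B.
After 0 steps: (0.0000, 1.0000, 0.0000, 0.0000)
After 1 step: (0.3200, 0.2400, 0.0800, 0.3600)
After 2 steps: (0.2272, 0.1840, 0.2592, 0.3296)
After 3 steps: (0.2158, 0.1892, 0.2676, 0.3274)
P(in B after 3 steps) = 0.1892

0.1892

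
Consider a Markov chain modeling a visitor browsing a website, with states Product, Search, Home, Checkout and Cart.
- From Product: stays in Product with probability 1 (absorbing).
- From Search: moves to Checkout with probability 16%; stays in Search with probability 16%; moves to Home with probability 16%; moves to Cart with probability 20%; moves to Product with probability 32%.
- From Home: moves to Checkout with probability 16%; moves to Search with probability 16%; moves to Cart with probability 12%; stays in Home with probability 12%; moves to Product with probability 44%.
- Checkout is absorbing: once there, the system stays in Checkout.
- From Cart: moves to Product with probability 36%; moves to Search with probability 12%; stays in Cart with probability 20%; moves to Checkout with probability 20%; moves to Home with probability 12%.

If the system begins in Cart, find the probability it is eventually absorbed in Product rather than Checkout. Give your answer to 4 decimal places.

Let h(s) be the probability of absorption at Product starting from transient state s. Then h(Product) = 1 and h(Checkout) = 0. By first-step analysis:
h(Search) = 0.32·1 + 0.16·h(Search) + 0.16·h(Home) + 0.16·0 + 0.2·h(Cart)
h(Home) = 0.44·1 + 0.16·h(Search) + 0.12·h(Home) + 0.16·0 + 0.12·h(Cart)
h(Cart) = 0.36·1 + 0.12·h(Search) + 0.12·h(Home) + 0.2·0 + 0.2·h(Cart)
Solving: h(Search) = 0.6732, h(Home) = 0.7121, h(Cart) = 0.6578.
Starting from Cart, the probability is 0.6578.

0.6578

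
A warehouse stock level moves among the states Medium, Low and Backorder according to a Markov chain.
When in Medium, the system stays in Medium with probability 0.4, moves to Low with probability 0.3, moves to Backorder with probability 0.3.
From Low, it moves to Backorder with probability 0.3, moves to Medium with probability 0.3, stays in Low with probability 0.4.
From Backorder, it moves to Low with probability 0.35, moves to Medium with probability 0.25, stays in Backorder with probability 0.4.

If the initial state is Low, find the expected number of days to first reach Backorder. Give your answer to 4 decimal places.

Let t(s) be the expected number of days to first reach Backorder from state s, with t(Backorder) = 0. Conditioning on the first day:
t(Medium) = 1 + 0.4·t(Medium) + 0.3·t(Low)
t(Low) = 1 + 0.3·t(Medium) + 0.4·t(Low)
Solving: t(Medium) = 3.3333, t(Low) = 3.3333.
Expected days from Low to Backorder: 3.3333.

3.3333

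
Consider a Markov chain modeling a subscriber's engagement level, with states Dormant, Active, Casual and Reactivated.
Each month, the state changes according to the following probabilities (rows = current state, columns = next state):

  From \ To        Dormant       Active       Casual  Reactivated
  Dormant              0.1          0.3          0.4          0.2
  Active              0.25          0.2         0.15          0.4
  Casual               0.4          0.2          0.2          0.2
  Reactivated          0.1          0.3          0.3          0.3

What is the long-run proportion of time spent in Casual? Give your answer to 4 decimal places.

0.2583

Let the stationary distribution be π with π = πP and π_1 + π_2 + π_3 + π_4 = 1.
π_1 = 0.1·π_1 + 0.25·π_2 + 0.4·π_3 + 0.1·π_4
π_2 = 0.3·π_1 + 0.2·π_2 + 0.2·π_3 + 0.3·π_4
π_3 = 0.4·π_1 + 0.15·π_2 + 0.2·π_3 + 0.3·π_4
Solving with the normalization constraint gives π = (0.2149, 0.2492, 0.2583, 0.2776).
So the stationary probability of Casual is 0.2583.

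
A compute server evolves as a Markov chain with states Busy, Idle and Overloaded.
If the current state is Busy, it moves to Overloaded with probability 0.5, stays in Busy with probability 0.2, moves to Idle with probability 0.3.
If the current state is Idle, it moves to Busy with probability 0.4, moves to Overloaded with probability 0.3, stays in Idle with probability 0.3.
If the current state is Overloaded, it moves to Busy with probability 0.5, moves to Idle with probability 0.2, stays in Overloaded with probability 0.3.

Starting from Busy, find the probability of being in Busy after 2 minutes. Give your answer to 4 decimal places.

Sum over the intermediate state after 1 minute:
P = P(Busy→Busy)·P(Busy→Busy) + P(Busy→Idle)·P(Idle→Busy) + P(Busy→Overloaded)·P(Overloaded→Busy)
  = 0.2×0.2 + 0.3×0.4 + 0.5×0.5
  = 0.0400 + 0.1200 + 0.2500 = 0.4100

0.4100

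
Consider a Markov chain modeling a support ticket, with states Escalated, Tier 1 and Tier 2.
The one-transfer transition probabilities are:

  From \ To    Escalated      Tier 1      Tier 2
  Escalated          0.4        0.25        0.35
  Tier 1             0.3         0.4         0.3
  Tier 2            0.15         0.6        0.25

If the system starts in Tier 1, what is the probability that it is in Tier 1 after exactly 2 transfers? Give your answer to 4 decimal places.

0.4150

Sum over the intermediate state after 1 transfer:
P = P(Tier 1→Escalated)·P(Escalated→Tier 1) + P(Tier 1→Tier 1)·P(Tier 1→Tier 1) + P(Tier 1→Tier 2)·P(Tier 2→Tier 1)
  = 0.3×0.25 + 0.4×0.4 + 0.3×0.6
  = 0.0750 + 0.1600 + 0.1800 = 0.4150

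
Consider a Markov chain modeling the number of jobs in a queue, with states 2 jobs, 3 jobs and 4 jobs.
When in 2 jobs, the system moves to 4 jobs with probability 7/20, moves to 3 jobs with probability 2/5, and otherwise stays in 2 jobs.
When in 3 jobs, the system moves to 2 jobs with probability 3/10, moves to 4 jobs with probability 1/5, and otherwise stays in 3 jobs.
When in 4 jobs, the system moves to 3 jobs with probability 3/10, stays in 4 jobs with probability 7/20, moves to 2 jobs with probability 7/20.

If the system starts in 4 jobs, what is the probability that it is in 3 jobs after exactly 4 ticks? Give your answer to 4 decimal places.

0.4118

Propagate the distribution vector 4 ticks from 4 jobs.
After 0 ticks: (0.0000, 0.0000, 1.0000)
After 1 tick: (0.3500, 0.3000, 0.3500)
After 2 ticks: (0.3000, 0.3950, 0.3050)
After 3 ticks: (0.3003, 0.4090, 0.2908)
After 4 ticks: (0.2995, 0.4118, 0.2887)
P(in 3 jobs after 4 ticks) = 0.4118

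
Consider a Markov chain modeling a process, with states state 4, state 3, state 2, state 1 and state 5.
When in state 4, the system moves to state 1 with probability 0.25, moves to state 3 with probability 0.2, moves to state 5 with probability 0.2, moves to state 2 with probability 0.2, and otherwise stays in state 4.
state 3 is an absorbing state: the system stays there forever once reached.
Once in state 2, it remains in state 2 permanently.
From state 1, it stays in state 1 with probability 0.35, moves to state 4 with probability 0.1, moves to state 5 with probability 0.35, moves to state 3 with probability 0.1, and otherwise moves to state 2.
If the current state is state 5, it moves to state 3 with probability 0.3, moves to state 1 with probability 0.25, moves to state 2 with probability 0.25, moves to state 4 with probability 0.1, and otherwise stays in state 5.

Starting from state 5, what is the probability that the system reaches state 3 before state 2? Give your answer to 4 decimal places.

Let h(s) be the probability of absorption at state 3 starting from transient state s. Then h(state 3) = 1 and h(state 2) = 0. By first-step analysis:
h(state 4) = 0.15·h(state 4) + 0.2·1 + 0.2·0 + 0.25·h(state 1) + 0.2·h(state 5)
h(state 1) = 0.1·h(state 4) + 0.1·1 + 0.1·0 + 0.35·h(state 1) + 0.35·h(state 5)
h(state 5) = 0.1·h(state 4) + 0.3·1 + 0.25·0 + 0.25·h(state 1) + 0.1·h(state 5)
Solving: h(state 4) = 0.5146, h(state 1) = 0.5212, h(state 5) = 0.5353.
Starting from state 5, the probability is 0.5353.

0.5353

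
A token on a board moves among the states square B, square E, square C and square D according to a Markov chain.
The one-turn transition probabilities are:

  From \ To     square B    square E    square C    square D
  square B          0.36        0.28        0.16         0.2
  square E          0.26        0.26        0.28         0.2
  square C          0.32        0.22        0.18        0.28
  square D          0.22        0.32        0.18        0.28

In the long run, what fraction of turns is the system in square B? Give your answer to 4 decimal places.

0.2919

Let the stationary distribution be π with π = πP and π_1 + π_2 + π_3 + π_4 = 1.
π_1 = 0.36·π_1 + 0.26·π_2 + 0.32·π_3 + 0.22·π_4
π_2 = 0.28·π_1 + 0.26·π_2 + 0.22·π_3 + 0.32·π_4
π_3 = 0.16·π_1 + 0.28·π_2 + 0.18·π_3 + 0.18·π_4
Solving with the normalization constraint gives π = (0.2919, 0.2719, 0.2014, 0.2349).
So the stationary probability of square B is 0.2919.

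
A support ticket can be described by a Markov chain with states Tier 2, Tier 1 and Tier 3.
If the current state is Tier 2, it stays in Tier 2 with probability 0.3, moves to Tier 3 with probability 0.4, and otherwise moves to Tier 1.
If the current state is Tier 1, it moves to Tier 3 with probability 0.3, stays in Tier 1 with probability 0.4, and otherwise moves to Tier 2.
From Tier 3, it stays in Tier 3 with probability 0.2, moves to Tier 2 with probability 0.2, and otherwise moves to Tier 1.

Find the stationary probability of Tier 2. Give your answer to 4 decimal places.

Let the stationary distribution be π with π = πP and π_1 + π_2 + π_3 = 1.
π_1 = 0.3·π_1 + 0.3·π_2 + 0.2·π_3
π_2 = 0.3·π_1 + 0.4·π_2 + 0.6·π_3
Solving with the normalization constraint gives π = (0.2703, 0.4324, 0.2973).
So the stationary probability of Tier 2 is 0.2703.

0.2703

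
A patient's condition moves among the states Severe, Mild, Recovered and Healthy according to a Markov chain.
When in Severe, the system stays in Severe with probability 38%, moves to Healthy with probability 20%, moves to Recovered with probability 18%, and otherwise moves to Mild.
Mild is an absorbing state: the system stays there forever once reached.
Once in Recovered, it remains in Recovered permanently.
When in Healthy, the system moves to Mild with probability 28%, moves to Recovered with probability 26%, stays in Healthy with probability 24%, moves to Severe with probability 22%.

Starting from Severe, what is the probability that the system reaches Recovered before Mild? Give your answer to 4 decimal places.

Let h(s) be the probability of absorption at Recovered starting from transient state s. Then h(Recovered) = 1 and h(Mild) = 0. By first-step analysis:
h(Severe) = 0.38·h(Severe) + 0.24·0 + 0.18·1 + 0.2·h(Healthy)
h(Healthy) = 0.22·h(Severe) + 0.28·0 + 0.26·1 + 0.24·h(Healthy)
Solving: h(Severe) = 0.4419, h(Healthy) = 0.4700.
Starting from Severe, the probability is 0.4419.

0.4419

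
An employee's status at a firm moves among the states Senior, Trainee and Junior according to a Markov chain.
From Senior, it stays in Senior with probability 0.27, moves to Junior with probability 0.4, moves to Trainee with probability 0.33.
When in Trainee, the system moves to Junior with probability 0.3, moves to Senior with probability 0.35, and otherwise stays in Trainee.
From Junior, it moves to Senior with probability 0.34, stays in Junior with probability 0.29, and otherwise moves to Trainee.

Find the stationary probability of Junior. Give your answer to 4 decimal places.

0.3288

Let the stationary distribution be π with π = πP and π_1 + π_2 + π_3 = 1.
π_1 = 0.27·π_1 + 0.35·π_2 + 0.34·π_3
π_2 = 0.33·π_1 + 0.35·π_2 + 0.37·π_3
Solving with the normalization constraint gives π = (0.3210, 0.3502, 0.3288).
So the stationary probability of Junior is 0.3288.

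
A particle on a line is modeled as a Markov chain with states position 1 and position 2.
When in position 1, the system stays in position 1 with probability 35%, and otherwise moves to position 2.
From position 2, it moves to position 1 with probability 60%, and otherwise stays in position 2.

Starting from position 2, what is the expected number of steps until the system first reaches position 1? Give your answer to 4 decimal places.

1.6667

Let t(s) be the expected number of steps to first reach position 1 from state s, with t(position 1) = 0. Conditioning on the first step:
t(position 2) = 1 + 0.4·t(position 2)
Solving: t(position 2) = 1.6667.
Expected steps from position 2 to position 1: 1.6667.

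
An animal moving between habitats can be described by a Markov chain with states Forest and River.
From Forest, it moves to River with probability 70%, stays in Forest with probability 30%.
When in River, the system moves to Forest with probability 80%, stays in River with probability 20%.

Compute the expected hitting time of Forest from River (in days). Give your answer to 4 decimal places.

Let t(s) be the expected number of days to first reach Forest from state s, with t(Forest) = 0. Conditioning on the first day:
t(River) = 1 + 0.2·t(River)
Solving: t(River) = 1.2500.
Expected days from River to Forest: 1.2500.

1.2500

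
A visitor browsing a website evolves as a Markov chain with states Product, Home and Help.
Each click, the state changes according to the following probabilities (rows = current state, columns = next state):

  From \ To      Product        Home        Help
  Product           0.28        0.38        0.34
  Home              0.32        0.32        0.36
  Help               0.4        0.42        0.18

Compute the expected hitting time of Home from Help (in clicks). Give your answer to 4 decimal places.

2.4648

Let t(s) be the expected number of clicks to first reach Home from state s, with t(Home) = 0. Conditioning on the first click:
t(Product) = 1 + 0.28·t(Product) + 0.34·t(Help)
t(Help) = 1 + 0.4·t(Product) + 0.18·t(Help)
Solving: t(Product) = 2.5528, t(Help) = 2.4648.
Expected clicks from Help to Home: 2.4648.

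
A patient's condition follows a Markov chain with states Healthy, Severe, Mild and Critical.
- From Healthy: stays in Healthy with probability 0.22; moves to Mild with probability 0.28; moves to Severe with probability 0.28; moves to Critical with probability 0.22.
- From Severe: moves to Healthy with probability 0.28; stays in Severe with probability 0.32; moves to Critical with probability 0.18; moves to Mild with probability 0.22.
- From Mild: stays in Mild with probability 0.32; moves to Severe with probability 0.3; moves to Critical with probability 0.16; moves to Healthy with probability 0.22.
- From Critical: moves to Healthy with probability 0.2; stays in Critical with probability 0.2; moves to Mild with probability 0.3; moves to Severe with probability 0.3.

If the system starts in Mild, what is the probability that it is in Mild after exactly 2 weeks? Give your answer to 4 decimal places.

0.2780

Propagate the distribution vector 2 weeks from Mild.
After 0 weeks: (0.0000, 0.0000, 1.0000, 0.0000)
After 1 week: (0.2200, 0.3000, 0.3200, 0.1600)
After 2 weeks: (0.2348, 0.3016, 0.2780, 0.1856)
P(in Mild after 2 weeks) = 0.2780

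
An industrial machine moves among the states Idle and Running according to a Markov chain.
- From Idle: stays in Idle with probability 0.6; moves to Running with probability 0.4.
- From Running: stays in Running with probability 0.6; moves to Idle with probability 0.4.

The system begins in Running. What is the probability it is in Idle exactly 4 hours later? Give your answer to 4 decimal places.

Propagate the distribution vector 4 hours from Running.
After 0 hours: (0.0000, 1.0000)
After 1 hour: (0.4000, 0.6000)
After 2 hours: (0.4800, 0.5200)
After 3 hours: (0.4960, 0.5040)
After 4 hours: (0.4992, 0.5008)
P(in Idle after 4 hours) = 0.4992

0.4992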